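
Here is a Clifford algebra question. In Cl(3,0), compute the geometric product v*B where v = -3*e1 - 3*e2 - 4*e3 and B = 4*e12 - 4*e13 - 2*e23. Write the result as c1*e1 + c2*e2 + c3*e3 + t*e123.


vB has grade-1 (vector) and grade-3 (trivector) parts: vB = (v _| B) + (v ^ B).
Vector part <vB>_1:
  e1: -v2*b12 - v3*b13 = -(-3)*(4) - (-4)*(-4) = -4
  e2: v1*b12 - v3*b23 = (-3)*(4) - (-4)*(-2) = -20
  e3: v1*b13 + v2*b23 = (-3)*(-4) + (-3)*(-2) = 18
Trivector part <vB>_3:
  e123: v1*b23 - v2*b13 + v3*b12 = (-3)*(-2) - (-3)*(-4) + (-4)*(4) = -22
vB = -4*e1 - 20*e2 + 18*e3 - 22*e123


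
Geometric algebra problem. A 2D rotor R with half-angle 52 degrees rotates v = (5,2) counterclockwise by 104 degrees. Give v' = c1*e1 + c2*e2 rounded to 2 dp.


Rotor R = cos(52deg) - sin(52deg)*e12
Rotation angle theta = 2 * 52 = 104 degrees
v' = R*v*~R rotates v by theta.
cos(104deg) = -0.2419, sin(104deg) = 0.9703
v'_1 = 5*cos(104deg) - 2*sin(104deg)
= 5*(-0.2419) - 2*0.9703
= -3.15
v'_2 = 5*sin(104deg) + 2*cos(104deg)
= 5*0.9703 + 2*(-0.2419)
= 4.37
v' = -3.15*e1 + 4.37*e2


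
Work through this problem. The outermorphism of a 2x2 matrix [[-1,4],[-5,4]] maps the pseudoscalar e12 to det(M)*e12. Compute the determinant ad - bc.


The outermorphism of a linear map f sends e1^e2 to f(e1)^f(e2).
f(e1) = -1*e1 - 5*e2
f(e2) = 4*e1 + 4*e2
f(e1) ^ f(e2) = (-1*e1 - 5*e2) ^ (4*e1 + 4*e2)
= (-1)*4*e12 + (-5)*4*e21
= (-4 - (-20))*e12
= 16*e12
Coefficient = 16


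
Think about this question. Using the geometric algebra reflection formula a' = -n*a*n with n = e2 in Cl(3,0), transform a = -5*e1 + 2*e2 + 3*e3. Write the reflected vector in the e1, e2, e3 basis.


Reflection formula: a' = -n*a*n, with n = e2 (unit vector, n^2 = 1).
For reflection through hyperplane perp to e2:
The component along e2 flips sign, others stay.
a = (-5, 2, 3)
a' = (-5, -2, 3)
a' = -5*e1 - 2*e2 + 3*e3


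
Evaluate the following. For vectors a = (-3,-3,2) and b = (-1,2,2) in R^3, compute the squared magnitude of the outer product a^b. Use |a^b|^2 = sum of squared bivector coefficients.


a wedge b = (a1*b2 - a2*b1)*e12 + (a1*b3 - a3*b1)*e13 + (a2*b3 - a3*b2)*e23
e12 coeff: (-3)*2 - (-3)*(-1) = -6 - 3 = -9
e13 coeff: (-3)*2 - 2*(-1) = -6 - (-2) = -4
e23 coeff: (-3)*2 - 2*2 = -6 - 4 = -10
|a wedge b|^2 = (-9)^2 + (-4)^2 + (-10)^2
= 81 + 16 + 100
= 197


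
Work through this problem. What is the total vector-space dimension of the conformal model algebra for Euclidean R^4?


The conformal model of R^4 uses Cl(5,1): the 4 Euclidean generators plus two extra orthogonal generators e+ (e+^2 = +1) and e- (e-^2 = -1), from which the null vectors e0, einf are built.
Number of generators m = 4 + 2 = 6.
dim Cl(p,q) = 2^m = 2^6 = 64


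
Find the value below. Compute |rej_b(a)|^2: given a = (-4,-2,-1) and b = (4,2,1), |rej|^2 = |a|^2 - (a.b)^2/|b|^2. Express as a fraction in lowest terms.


|a|^2 = (-4)^2 + (-2)^2 + (-1)^2 = 21
|b|^2 = 4^2 + 2^2 + 1^2 = 21
a . b = (-4)*4 + (-2)*2 + (-1)*1 = -21
(a.b)^2 = (-21)^2 = 441
|rej|^2 = 21 - 441/21
= (441 - 441)/21
= 0/21
In lowest terms: 0/1


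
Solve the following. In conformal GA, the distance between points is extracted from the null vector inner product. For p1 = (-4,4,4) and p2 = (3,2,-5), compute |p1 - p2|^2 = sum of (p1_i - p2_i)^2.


p1 - p2 = (-7, 2, 9)
|p1 - p2|^2 = (-7)^2 + 2^2 + 9^2
= 49 + 4 + 81
= 134


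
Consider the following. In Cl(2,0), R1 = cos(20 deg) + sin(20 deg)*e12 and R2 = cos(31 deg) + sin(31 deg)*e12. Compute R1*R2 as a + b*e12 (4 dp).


Same-plane rotors commute and their half-angles add:
R1*R2 = cos(a1 + a2) + sin(a1 + a2)*e12.
a1 + a2 = 20 + 31 = 51 deg
cos(51 deg) = 0.6293
sin(51 deg) = 0.7771
R1*R2 = 0.6293 + 0.7771*e12


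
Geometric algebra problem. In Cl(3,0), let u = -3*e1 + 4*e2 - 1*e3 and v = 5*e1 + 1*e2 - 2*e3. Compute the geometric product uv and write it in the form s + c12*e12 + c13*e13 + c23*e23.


In Cl(3,0): e_i^2 = 1, e_ie_j = -e_je_i for i != j.
Scalar part = u . v = (-3)*5 + 4*1 + (-1)*(-2)
= -15 + 4 + 2 = -9
e12 coeff = (-3)*1 - 4*5 = -3 - 20 = -23
e13 coeff = (-3)*(-2) - (-1)*5 = 6 - (-5) = 11
e23 coeff = 4*(-2) - (-1)*1 = -8 - (-1) = -7
uv = -9 - 23*e12 + 11*e13 - 7*e23


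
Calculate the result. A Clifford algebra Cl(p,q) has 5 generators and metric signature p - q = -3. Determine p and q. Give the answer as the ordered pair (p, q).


We need p + q = 5 and p - q = -3.
Adding: 2p = 5 + (-3) = 2, so p = 1.
Then q = 5 - 1 = 4.
(p, q) = (1, 4)


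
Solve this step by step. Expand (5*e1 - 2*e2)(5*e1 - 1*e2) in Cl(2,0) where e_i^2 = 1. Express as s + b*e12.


Expand: (5*e1 - 2*e2)(5*e1 - 1*e2)
= 5*5*e1e1 + 5*(-1)*e1e2 + (-2)*5*e2e1 + (-2)*(-1)*e2e2
Using e1^2 = e2^2 = 1, e2e1 = -e1e2:
Scalar part s = 5*5 + (-2)*(-1) = 25 + 2 = 27
Bivector part b = 5*(-1) - (-2)*5 = -5 - (-10) = 5
uv = 27 + 5*e12


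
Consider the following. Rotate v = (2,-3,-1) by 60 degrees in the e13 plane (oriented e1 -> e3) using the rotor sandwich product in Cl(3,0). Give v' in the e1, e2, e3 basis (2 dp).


Rotor R = cos(30deg) - sin(30deg)*e13
Rotation angle theta = 2 * 30 = 60 degrees in the e13 plane (e1 -> e3).
The component perpendicular to the plane (e2) is invariant: v'_2 = v2 = -3.00
cos(60deg) = 0.5000, sin(60deg) = 0.8660
v'_1 = v1*cos(theta) - v3*sin(theta) = 2*0.5000 - (-1)*0.8660 = 1.87
v'_3 = v1*sin(theta) + v3*cos(theta) = 2*0.8660 + (-1)*0.5000 = 1.23
v' = 1.87*e1 - 3.00*e2 + 1.23*e3


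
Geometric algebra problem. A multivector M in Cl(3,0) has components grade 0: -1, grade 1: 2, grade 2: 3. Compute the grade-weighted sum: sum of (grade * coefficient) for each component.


Grade-weighted sum = sum of grade_k * coefficient_k
0*(-1) = 0
1*2 = 2
2*3 = 6
Total = 0 + 2 + 6 = 8


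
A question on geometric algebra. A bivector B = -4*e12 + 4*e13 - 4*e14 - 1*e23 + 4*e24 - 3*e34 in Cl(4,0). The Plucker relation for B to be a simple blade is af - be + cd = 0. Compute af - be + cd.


Plucker relation: af - be + cd
a*f = (-4)*(-3) = 12
b*e = 4*4 = 16
c*d = (-4)*(-1) = 4
af - be + cd = 12 - 16 + 4
= 0


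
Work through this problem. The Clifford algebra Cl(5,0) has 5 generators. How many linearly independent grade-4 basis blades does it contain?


Number of grade-k basis blades in Cl(p,q) with n = p + q is C(n, k).
n = 5 + 0 = 5
C(5, 4) = 5! / (4! * 1!)
= 120 / (24 * 1)
= 5


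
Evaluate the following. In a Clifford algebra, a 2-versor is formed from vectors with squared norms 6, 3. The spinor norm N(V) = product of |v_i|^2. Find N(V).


Spinor norm N(V) = |v1|^2 * |v2|^2 * ... * |v2|^2
= 6 * 3
Running product: 6, 18
N(V) = 18


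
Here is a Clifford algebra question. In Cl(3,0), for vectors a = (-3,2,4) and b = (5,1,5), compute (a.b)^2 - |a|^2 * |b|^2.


a . b = (-3)*5 + 2*1 + 4*5
= -15 + 2 + 20 = 7
|a|^2 = (-3)^2 + 2^2 + 4^2 = 29
|b|^2 = 5^2 + 1^2 + 5^2 = 51
(a.b)^2 = 7^2 = 49
|a|^2 * |b|^2 = 29 * 51 = 1479
Result = 49 - 1479 = -1430


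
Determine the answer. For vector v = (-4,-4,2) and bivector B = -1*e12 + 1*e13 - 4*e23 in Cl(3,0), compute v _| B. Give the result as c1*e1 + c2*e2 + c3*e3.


Left contraction v _| B = <vB>_1 (grade-1 part of the geometric product vB).
Using e1_|e12 = e2, e2_|e12 = -e1, e1_|e13 = e3, e3_|e13 = -e1, e2_|e23 = e3, e3_|e23 = -e2:
e1 coeff: -v2*b12 - v3*b13 = -(-4)*(-1) - (2)*(1) = -6
e2 coeff: v1*b12 - v3*b23 = (-4)*(-1) - (2)*(-4) = 12
e3 coeff: v1*b13 + v2*b23 = (-4)*(1) + (-4)*(-4) = 12
v _| B = -6*e1 + 12*e2 + 12*e3


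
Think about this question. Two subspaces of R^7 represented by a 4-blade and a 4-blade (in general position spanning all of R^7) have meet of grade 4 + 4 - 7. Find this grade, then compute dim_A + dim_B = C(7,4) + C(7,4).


Meet grade = grade(A) + grade(B) - n
= 4 + 4 - 7 = 1
C(7,4) = 35
C(7,4) = 35
dim_A + dim_B = 35 + 35 = 70


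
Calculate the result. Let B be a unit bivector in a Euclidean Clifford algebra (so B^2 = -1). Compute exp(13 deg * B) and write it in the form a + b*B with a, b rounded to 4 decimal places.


For a unit bivector B with B^2 = -1, the exponential series gives
e^(theta*B) = cos(theta) + sin(theta)*B (the GA analogue of Euler's formula).
theta = 13 degrees = 0.226893 rad
cos(13 deg) = 0.9744
sin(13 deg) = 0.2250
exp(theta*B) = 0.9744 + 0.2250*B


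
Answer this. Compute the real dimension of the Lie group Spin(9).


Spin(n) double-covers SO(n); both have Lie algebra so(n) of dimension n(n-1)/2.
n = 9
n(n-1) = 9 * 8 = 72
dim Spin(9) = 72/2 = 36


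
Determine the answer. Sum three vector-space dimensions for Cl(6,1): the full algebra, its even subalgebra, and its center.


n = 6 + 1 = 7
Total dim = 2^7 = 128
Even subalgebra dim = 2^6 = 64
n is odd, so center dim = 2
Sum = 128 + 64 + 2 = 194


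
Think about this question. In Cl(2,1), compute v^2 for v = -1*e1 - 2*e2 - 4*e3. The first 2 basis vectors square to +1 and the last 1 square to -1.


v^2 = sum of c_i^2 * e_i^2
Positive signature terms (e_i^2 = +1): (-1)^2 + (-2)^2 = 5
Negative signature terms (e_j^2 = -1): (-4)^2 = 16
v^2 = 5 - 16 = -11


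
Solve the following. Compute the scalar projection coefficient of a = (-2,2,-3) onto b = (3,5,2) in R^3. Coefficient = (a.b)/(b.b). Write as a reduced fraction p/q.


Projection coefficient = (a . b) / (b . b)
a . b = (-2)*3 + 2*5 + (-3)*2
= -6 + 10 + (-6) = -2
b . b = 3^2 + 5^2 + 2^2
= 9 + 25 + 4 = 38
Coefficient = -2/38
In lowest terms: -1/19


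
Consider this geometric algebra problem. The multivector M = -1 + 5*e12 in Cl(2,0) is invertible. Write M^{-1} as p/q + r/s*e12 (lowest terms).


M = -1 + 5*e12, where e12^2 = -1.
Since M commutes with its reverse ~M = a - b*e12, M * ~M = a^2 - b^2*e12^2 = a^2 + b^2.
So M^{-1} = ~M / (a^2 + b^2) = (a - b*e12)/(a^2 + b^2).
a^2 + b^2 = 1 + 25 = 26
Scalar part = -1/26 = -1/26
Bivector coeff = -5/26 = -5/26
M^{-1} = -1/26 - 5/26*e12


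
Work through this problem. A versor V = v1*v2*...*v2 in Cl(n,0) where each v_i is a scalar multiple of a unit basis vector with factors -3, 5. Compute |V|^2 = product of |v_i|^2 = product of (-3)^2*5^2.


Each vector v_i has |v_i|^2 = s_i^2
Squared scales: (-3)^2 = 9, 5^2 = 25
|V|^2 = 9 * 25
= 225


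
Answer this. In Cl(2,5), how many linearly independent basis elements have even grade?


Even subalgebra dimension = 2^(n-1)
n = 2 + 5 = 7
2^(7 - 1) = 2^6 = 64
Verification: sum of C(7,k) for even k = 1 + 21 + 35 + 7 = 64
Result = 64


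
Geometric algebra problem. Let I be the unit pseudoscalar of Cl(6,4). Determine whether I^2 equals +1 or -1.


The pseudoscalar I = e1...e_n (product of all n generators) of Cl(p,q) satisfies I^2 = (-1)^(q + n(n-1)/2).
p = 6, q = 4, n = p + q = 10
n(n-1)/2 = 10 * 9 / 2 = 45
Exponent = q + n(n-1)/2 = 4 + 45 = 49
I^2 = (-1)^49 = -1


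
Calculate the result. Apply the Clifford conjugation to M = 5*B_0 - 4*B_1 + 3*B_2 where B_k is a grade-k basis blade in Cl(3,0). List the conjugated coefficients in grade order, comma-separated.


Clifford conjugate sign for grade k: (-1)^(k(k+1)/2)
Grade 0: (-1)^(0*1/2) = (-1)^0 = 1, coeff 5 -> 5
Grade 1: (-1)^(1*2/2) = (-1)^1 = -1, coeff -4 -> 4
Grade 2: (-1)^(2*3/2) = (-1)^3 = -1, coeff 3 -> -3
Conjugated coefficients: 5, 4, -3


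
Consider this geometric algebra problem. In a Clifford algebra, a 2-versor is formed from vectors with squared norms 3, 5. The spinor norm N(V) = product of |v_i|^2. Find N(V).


Spinor norm N(V) = |v1|^2 * |v2|^2 * ... * |v2|^2
= 3 * 5
Running product: 3, 15
N(V) = 15


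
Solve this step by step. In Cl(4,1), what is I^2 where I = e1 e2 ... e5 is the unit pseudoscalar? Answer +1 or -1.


The pseudoscalar I = e1...e_n (product of all n generators) of Cl(p,q) satisfies I^2 = (-1)^(q + n(n-1)/2).
p = 4, q = 1, n = p + q = 5
n(n-1)/2 = 5 * 4 / 2 = 10
Exponent = q + n(n-1)/2 = 1 + 10 = 11
I^2 = (-1)^11 = -1


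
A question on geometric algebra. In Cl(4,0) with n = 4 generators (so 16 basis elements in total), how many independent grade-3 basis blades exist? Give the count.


Number of grade-k basis blades in Cl(p,q) with n = p + q is C(n, k).
n = 4 + 0 = 4
C(4, 3) = 4! / (3! * 1!)
= 24 / (6 * 1)
= 4


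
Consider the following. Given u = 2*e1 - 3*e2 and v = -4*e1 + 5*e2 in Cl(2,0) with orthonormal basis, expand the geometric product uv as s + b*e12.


Expand: (2*e1 - 3*e2)(-4*e1 + 5*e2)
= 2*(-4)*e1e1 + 2*5*e1e2 + (-3)*(-4)*e2e1 + (-3)*5*e2e2
Using e1^2 = e2^2 = 1, e2e1 = -e1e2:
Scalar part s = 2*(-4) + (-3)*5 = -8 + (-15) = -23
Bivector part b = 2*5 - (-3)*(-4) = 10 - 12 = -2
uv = -23 - 2*e12


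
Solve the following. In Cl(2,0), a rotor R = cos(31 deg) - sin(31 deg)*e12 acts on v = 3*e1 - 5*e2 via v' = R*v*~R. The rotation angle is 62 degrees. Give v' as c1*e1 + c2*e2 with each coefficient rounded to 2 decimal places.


Rotor R = cos(31deg) - sin(31deg)*e12
Rotation angle theta = 2 * 31 = 62 degrees
v' = R*v*~R rotates v by theta.
cos(62deg) = 0.4695, sin(62deg) = 0.8829
v'_1 = 3*cos(62deg) - (-5)*sin(62deg)
= 3*0.4695 - (-5)*0.8829
= 5.82
v'_2 = 3*sin(62deg) + (-5)*cos(62deg)
= 3*0.8829 + (-5)*0.4695
= 0.30
v' = 5.82*e1 + 0.30*e2


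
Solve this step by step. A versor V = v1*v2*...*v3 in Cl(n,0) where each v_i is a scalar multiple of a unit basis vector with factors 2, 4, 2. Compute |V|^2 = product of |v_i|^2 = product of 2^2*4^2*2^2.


Each vector v_i has |v_i|^2 = s_i^2
Squared scales: 2^2 = 4, 4^2 = 16, 2^2 = 4
|V|^2 = 4 * 16 * 4
= 256


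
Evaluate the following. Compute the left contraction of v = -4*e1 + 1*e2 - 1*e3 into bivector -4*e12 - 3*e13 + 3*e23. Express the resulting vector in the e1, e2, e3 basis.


Left contraction v _| B = <vB>_1 (grade-1 part of the geometric product vB).
Using e1_|e12 = e2, e2_|e12 = -e1, e1_|e13 = e3, e3_|e13 = -e1, e2_|e23 = e3, e3_|e23 = -e2:
e1 coeff: -v2*b12 - v3*b13 = -(1)*(-4) - (-1)*(-3) = 1
e2 coeff: v1*b12 - v3*b23 = (-4)*(-4) - (-1)*(3) = 19
e3 coeff: v1*b13 + v2*b23 = (-4)*(-3) + (1)*(3) = 15
v _| B = 1*e1 + 19*e2 + 15*e3


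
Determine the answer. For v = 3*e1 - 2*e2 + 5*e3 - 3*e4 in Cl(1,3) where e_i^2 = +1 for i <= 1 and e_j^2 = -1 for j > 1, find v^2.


v^2 = sum of c_i^2 * e_i^2
Positive signature terms (e_i^2 = +1): 3^2 = 9
Negative signature terms (e_j^2 = -1): (-2)^2 + 5^2 + (-3)^2 = 38
v^2 = 9 - 38 = -29


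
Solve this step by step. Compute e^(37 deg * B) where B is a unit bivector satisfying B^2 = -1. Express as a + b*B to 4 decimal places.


For a unit bivector B with B^2 = -1, the exponential series gives
e^(theta*B) = cos(theta) + sin(theta)*B (the GA analogue of Euler's formula).
theta = 37 degrees = 0.645772 rad
cos(37 deg) = 0.7986
sin(37 deg) = 0.6018
exp(theta*B) = 0.7986 + 0.6018*B


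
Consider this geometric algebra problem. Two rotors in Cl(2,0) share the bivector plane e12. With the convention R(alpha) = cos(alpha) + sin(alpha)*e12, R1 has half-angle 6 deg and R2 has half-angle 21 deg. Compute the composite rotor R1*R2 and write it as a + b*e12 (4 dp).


Same-plane rotors commute and their half-angles add:
R1*R2 = cos(a1 + a2) + sin(a1 + a2)*e12.
a1 + a2 = 6 + 21 = 27 deg
cos(27 deg) = 0.8910
sin(27 deg) = 0.4540
R1*R2 = 0.8910 + 0.4540*e12


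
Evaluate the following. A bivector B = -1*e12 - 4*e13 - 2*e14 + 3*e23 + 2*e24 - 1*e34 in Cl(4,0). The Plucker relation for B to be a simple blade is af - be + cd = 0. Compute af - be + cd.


Plucker relation: af - be + cd
a*f = (-1)*(-1) = 1
b*e = (-4)*2 = -8
c*d = (-2)*3 = -6
af - be + cd = 1 - (-8) + (-6)
= 3


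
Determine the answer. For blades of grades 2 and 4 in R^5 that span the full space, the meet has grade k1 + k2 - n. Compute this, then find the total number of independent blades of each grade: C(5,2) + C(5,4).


Meet grade = grade(A) + grade(B) - n
= 2 + 4 - 5 = 1
C(5,2) = 10
C(5,4) = 5
dim_A + dim_B = 10 + 5 = 15


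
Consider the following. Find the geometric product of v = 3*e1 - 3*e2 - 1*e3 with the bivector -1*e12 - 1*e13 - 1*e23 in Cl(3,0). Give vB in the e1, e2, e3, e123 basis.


vB has grade-1 (vector) and grade-3 (trivector) parts: vB = (v _| B) + (v ^ B).
Vector part <vB>_1:
  e1: -v2*b12 - v3*b13 = -(-3)*(-1) - (-1)*(-1) = -4
  e2: v1*b12 - v3*b23 = (3)*(-1) - (-1)*(-1) = -4
  e3: v1*b13 + v2*b23 = (3)*(-1) + (-3)*(-1) = 0
Trivector part <vB>_3:
  e123: v1*b23 - v2*b13 + v3*b12 = (3)*(-1) - (-3)*(-1) + (-1)*(-1) = -5
vB = -4*e1 - 4*e2 + 0*e3 - 5*e123


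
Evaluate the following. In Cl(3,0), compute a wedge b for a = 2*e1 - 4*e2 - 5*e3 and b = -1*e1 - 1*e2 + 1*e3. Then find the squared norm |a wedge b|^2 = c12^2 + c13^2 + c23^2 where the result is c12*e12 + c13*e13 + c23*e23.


a wedge b = (a1*b2 - a2*b1)*e12 + (a1*b3 - a3*b1)*e13 + (a2*b3 - a3*b2)*e23
e12 coeff: 2*(-1) - (-4)*(-1) = -2 - 4 = -6
e13 coeff: 2*1 - (-5)*(-1) = 2 - 5 = -3
e23 coeff: (-4)*1 - (-5)*(-1) = -4 - 5 = -9
|a wedge b|^2 = (-6)^2 + (-3)^2 + (-9)^2
= 36 + 9 + 81
= 126


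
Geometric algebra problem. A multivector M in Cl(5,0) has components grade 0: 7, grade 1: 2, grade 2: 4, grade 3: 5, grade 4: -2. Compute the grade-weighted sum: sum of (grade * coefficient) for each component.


Grade-weighted sum = sum of grade_k * coefficient_k
0*7 = 0
1*2 = 2
2*4 = 8
3*5 = 15
4*(-2) = -8
Total = 0 + 2 + 8 + 15 + (-8) = 17


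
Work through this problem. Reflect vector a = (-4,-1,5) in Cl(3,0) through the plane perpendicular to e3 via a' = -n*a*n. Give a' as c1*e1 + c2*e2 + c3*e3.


Reflection formula: a' = -n*a*n, with n = e3 (unit vector, n^2 = 1).
For reflection through hyperplane perp to e3:
The component along e3 flips sign, others stay.
a = (-4, -1, 5)
a' = (-4, -1, -5)
a' = -4*e1 - 1*e2 - 5*e3


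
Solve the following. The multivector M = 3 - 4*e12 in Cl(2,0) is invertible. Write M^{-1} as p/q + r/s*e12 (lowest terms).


M = 3 - 4*e12, where e12^2 = -1.
Since M commutes with its reverse ~M = a - b*e12, M * ~M = a^2 - b^2*e12^2 = a^2 + b^2.
So M^{-1} = ~M / (a^2 + b^2) = (a - b*e12)/(a^2 + b^2).
a^2 + b^2 = 9 + 16 = 25
Scalar part = 3/25 = 3/25
Bivector coeff = 4/25 = 4/25
M^{-1} = 3/25 + 4/25*e12


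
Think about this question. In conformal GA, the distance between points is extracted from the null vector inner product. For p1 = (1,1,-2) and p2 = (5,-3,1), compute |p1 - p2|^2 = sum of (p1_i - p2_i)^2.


p1 - p2 = (-4, 4, -3)
|p1 - p2|^2 = (-4)^2 + 4^2 + (-3)^2
= 16 + 16 + 9
= 41


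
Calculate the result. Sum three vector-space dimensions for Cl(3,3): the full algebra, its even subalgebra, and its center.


n = 3 + 3 = 6
Total dim = 2^6 = 64
Even subalgebra dim = 2^5 = 32
n is even, so center dim = 1
Sum = 64 + 32 + 1 = 97


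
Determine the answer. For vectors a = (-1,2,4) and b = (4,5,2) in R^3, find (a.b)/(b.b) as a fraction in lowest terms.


Projection coefficient = (a . b) / (b . b)
a . b = (-1)*4 + 2*5 + 4*2
= -4 + 10 + 8 = 14
b . b = 4^2 + 5^2 + 2^2
= 16 + 25 + 4 = 45
Coefficient = 14/45
In lowest terms: 14/45


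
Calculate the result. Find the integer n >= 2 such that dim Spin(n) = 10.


dim Spin(n) = dim so(n) = n(n-1)/2.
Solve n(n-1)/2 = 10, i.e. n^2 - n - 20 = 0.
Discriminant = 1 + 8*10 = 81
n = (1 + sqrt(81))/2 = (1 + 9)/2 = 5


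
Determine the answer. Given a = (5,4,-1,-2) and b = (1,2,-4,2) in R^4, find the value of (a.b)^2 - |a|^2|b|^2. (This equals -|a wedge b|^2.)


a . b = 5*1 + 4*2 + (-1)*(-4) + (-2)*2
= 5 + 8 + 4 + (-4) = 13
|a|^2 = 5^2 + 4^2 + (-1)^2 + (-2)^2 = 46
|b|^2 = 1^2 + 2^2 + (-4)^2 + 2^2 = 25
(a.b)^2 = 13^2 = 169
|a|^2 * |b|^2 = 46 * 25 = 1150
Result = 169 - 1150 = -981


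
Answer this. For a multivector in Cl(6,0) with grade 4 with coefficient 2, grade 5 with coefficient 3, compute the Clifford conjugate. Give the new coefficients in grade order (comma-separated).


Clifford conjugate sign for grade k: (-1)^(k(k+1)/2)
Grade 4: (-1)^(4*5/2) = (-1)^10 = 1, coeff 2 -> 2
Grade 5: (-1)^(5*6/2) = (-1)^15 = -1, coeff 3 -> -3
Conjugated coefficients: 2, -3


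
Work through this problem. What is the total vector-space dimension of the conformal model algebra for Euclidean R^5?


The conformal model of R^5 uses Cl(6,1): the 5 Euclidean generators plus two extra orthogonal generators e+ (e+^2 = +1) and e- (e-^2 = -1), from which the null vectors e0, einf are built.
Number of generators m = 5 + 2 = 7.
dim Cl(p,q) = 2^m = 2^7 = 128


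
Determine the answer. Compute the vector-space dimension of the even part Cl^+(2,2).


Even subalgebra dimension = 2^(n-1)
n = 2 + 2 = 4
2^(4 - 1) = 2^3 = 8
Verification: sum of C(4,k) for even k = 1 + 6 + 1 = 8
Result = 8


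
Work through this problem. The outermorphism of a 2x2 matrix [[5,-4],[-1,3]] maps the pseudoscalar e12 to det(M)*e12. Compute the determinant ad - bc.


The outermorphism of a linear map f sends e1^e2 to f(e1)^f(e2).
f(e1) = 5*e1 - 1*e2
f(e2) = -4*e1 + 3*e2
f(e1) ^ f(e2) = (5*e1 - 1*e2) ^ (-4*e1 + 3*e2)
= 5*3*e12 + (-1)*(-4)*e21
= (15 - 4)*e12
= 11*e12
Coefficient = 11


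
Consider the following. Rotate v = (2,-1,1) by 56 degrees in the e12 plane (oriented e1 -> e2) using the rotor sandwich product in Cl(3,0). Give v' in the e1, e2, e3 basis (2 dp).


Rotor R = cos(28deg) - sin(28deg)*e12
Rotation angle theta = 2 * 28 = 56 degrees in the e12 plane (e1 -> e2).
The component perpendicular to the plane (e3) is invariant: v'_3 = v3 = 1.00
cos(56deg) = 0.5592, sin(56deg) = 0.8290
v'_1 = v1*cos(theta) - v2*sin(theta) = 2*0.5592 - (-1)*0.8290 = 1.95
v'_2 = v1*sin(theta) + v2*cos(theta) = 2*0.8290 + (-1)*0.5592 = 1.10
v' = 1.95*e1 + 1.10*e2 + 1.00*e3


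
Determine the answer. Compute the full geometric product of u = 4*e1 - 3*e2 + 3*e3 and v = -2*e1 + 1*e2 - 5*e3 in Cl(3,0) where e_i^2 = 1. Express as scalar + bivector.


In Cl(3,0): e_i^2 = 1, e_ie_j = -e_je_i for i != j.
Scalar part = u . v = 4*(-2) + (-3)*1 + 3*(-5)
= -8 + (-3) + (-15) = -26
e12 coeff = 4*1 - (-3)*(-2) = 4 - 6 = -2
e13 coeff = 4*(-5) - 3*(-2) = -20 - (-6) = -14
e23 coeff = (-3)*(-5) - 3*1 = 15 - 3 = 12
uv = -26 - 2*e12 - 14*e13 + 12*e23


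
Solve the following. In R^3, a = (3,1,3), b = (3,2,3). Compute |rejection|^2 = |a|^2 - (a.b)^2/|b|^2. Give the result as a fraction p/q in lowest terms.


|a|^2 = 3^2 + 1^2 + 3^2 = 19
|b|^2 = 3^2 + 2^2 + 3^2 = 22
a . b = 3*3 + 1*2 + 3*3 = 20
(a.b)^2 = 20^2 = 400
|rej|^2 = 19 - 400/22
= (418 - 400)/22
= 18/22
In lowest terms: 9/11


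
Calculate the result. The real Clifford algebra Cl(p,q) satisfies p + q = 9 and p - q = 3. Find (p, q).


We need p + q = 9 and p - q = 3.
Adding: 2p = 9 + 3 = 12, so p = 6.
Then q = 9 - 6 = 3.
(p, q) = (6, 3)


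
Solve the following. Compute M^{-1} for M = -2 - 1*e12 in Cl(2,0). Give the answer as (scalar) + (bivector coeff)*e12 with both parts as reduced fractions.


M = -2 - 1*e12, where e12^2 = -1.
Since M commutes with its reverse ~M = a - b*e12, M * ~M = a^2 - b^2*e12^2 = a^2 + b^2.
So M^{-1} = ~M / (a^2 + b^2) = (a - b*e12)/(a^2 + b^2).
a^2 + b^2 = 4 + 1 = 5
Scalar part = -2/5 = -2/5
Bivector coeff = 1/5 = 1/5
M^{-1} = -2/5 + 1/5*e12


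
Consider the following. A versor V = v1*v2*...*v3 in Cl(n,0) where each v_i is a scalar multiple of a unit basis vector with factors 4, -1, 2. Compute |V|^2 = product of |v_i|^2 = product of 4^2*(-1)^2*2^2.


Each vector v_i has |v_i|^2 = s_i^2
Squared scales: 4^2 = 16, (-1)^2 = 1, 2^2 = 4
|V|^2 = 16 * 1 * 4
= 64


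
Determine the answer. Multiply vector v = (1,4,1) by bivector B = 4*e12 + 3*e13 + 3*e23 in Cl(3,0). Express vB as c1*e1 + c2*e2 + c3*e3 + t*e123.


vB has grade-1 (vector) and grade-3 (trivector) parts: vB = (v _| B) + (v ^ B).
Vector part <vB>_1:
  e1: -v2*b12 - v3*b13 = -(4)*(4) - (1)*(3) = -19
  e2: v1*b12 - v3*b23 = (1)*(4) - (1)*(3) = 1
  e3: v1*b13 + v2*b23 = (1)*(3) + (4)*(3) = 15
Trivector part <vB>_3:
  e123: v1*b23 - v2*b13 + v3*b12 = (1)*(3) - (4)*(3) + (1)*(4) = -5
vB = -19*e1 + 1*e2 + 15*e3 - 5*e123


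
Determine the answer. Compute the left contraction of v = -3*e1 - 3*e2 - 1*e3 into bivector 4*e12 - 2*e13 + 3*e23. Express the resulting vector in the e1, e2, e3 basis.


Left contraction v _| B = <vB>_1 (grade-1 part of the geometric product vB).
Using e1_|e12 = e2, e2_|e12 = -e1, e1_|e13 = e3, e3_|e13 = -e1, e2_|e23 = e3, e3_|e23 = -e2:
e1 coeff: -v2*b12 - v3*b13 = -(-3)*(4) - (-1)*(-2) = 10
e2 coeff: v1*b12 - v3*b23 = (-3)*(4) - (-1)*(3) = -9
e3 coeff: v1*b13 + v2*b23 = (-3)*(-2) + (-3)*(3) = -3
v _| B = 10*e1 - 9*e2 - 3*e3


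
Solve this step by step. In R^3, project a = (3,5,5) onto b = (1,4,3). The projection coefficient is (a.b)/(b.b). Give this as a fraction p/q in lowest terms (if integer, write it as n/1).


Projection coefficient = (a . b) / (b . b)
a . b = 3*1 + 5*4 + 5*3
= 3 + 20 + 15 = 38
b . b = 1^2 + 4^2 + 3^2
= 1 + 16 + 9 = 26
Coefficient = 38/26
In lowest terms: 19/13


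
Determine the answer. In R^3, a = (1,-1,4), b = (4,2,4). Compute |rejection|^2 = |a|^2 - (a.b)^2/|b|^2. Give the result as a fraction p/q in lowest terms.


|a|^2 = 1^2 + (-1)^2 + 4^2 = 18
|b|^2 = 4^2 + 2^2 + 4^2 = 36
a . b = 1*4 + (-1)*2 + 4*4 = 18
(a.b)^2 = 18^2 = 324
|rej|^2 = 18 - 324/36
= (648 - 324)/36
= 324/36
In lowest terms: 9/1


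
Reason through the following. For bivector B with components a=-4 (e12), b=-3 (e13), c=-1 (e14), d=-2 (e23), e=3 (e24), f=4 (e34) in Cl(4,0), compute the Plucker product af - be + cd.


Plucker relation: af - be + cd
a*f = (-4)*4 = -16
b*e = (-3)*3 = -9
c*d = (-1)*(-2) = 2
af - be + cd = -16 - (-9) + 2
= -5


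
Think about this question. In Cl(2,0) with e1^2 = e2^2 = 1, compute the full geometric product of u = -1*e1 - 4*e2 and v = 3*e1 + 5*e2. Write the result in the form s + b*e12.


Expand: (-1*e1 - 4*e2)(3*e1 + 5*e2)
= (-1)*3*e1e1 + (-1)*5*e1e2 + (-4)*3*e2e1 + (-4)*5*e2e2
Using e1^2 = e2^2 = 1, e2e1 = -e1e2:
Scalar part s = (-1)*3 + (-4)*5 = -3 + (-20) = -23
Bivector part b = (-1)*5 - (-4)*3 = -5 - (-12) = 7
uv = -23 + 7*e12


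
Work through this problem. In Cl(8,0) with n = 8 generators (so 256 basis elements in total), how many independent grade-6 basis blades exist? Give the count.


Number of grade-k basis blades in Cl(p,q) with n = p + q is C(n, k).
n = 8 + 0 = 8
C(8, 6) = 8! / (6! * 2!)
= 40320 / (720 * 2)
= 28


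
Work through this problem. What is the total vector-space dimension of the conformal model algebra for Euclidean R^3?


The conformal model of R^3 uses Cl(4,1): the 3 Euclidean generators plus two extra orthogonal generators e+ (e+^2 = +1) and e- (e-^2 = -1), from which the null vectors e0, einf are built.
Number of generators m = 3 + 2 = 5.
dim Cl(p,q) = 2^m = 2^5 = 32


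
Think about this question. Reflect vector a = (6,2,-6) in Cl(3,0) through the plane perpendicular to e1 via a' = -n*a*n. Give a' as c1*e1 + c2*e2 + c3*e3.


Reflection formula: a' = -n*a*n, with n = e1 (unit vector, n^2 = 1).
For reflection through hyperplane perp to e1:
The component along e1 flips sign, others stay.
a = (6, 2, -6)
a' = (-6, 2, -6)
a' = -6*e1 + 2*e2 - 6*e3


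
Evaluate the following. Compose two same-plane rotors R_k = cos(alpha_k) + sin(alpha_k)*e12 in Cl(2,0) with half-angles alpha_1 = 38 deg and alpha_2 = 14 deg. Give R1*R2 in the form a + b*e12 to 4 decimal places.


Same-plane rotors commute and their half-angles add:
R1*R2 = cos(a1 + a2) + sin(a1 + a2)*e12.
a1 + a2 = 38 + 14 = 52 deg
cos(52 deg) = 0.6157
sin(52 deg) = 0.7880
R1*R2 = 0.6157 + 0.7880*e12


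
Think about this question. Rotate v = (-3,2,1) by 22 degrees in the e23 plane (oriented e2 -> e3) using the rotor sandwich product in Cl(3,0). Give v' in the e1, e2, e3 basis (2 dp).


Rotor R = cos(11deg) - sin(11deg)*e23
Rotation angle theta = 2 * 11 = 22 degrees in the e23 plane (e2 -> e3).
The component perpendicular to the plane (e1) is invariant: v'_1 = v1 = -3.00
cos(22deg) = 0.9272, sin(22deg) = 0.3746
v'_2 = v2*cos(theta) - v3*sin(theta) = 2*0.9272 - 1*0.3746 = 1.48
v'_3 = v2*sin(theta) + v3*cos(theta) = 2*0.3746 + 1*0.9272 = 1.68
v' = -3.00*e1 + 1.48*e2 + 1.68*e3


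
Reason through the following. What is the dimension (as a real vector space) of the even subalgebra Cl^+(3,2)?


Even subalgebra dimension = 2^(n-1)
n = 3 + 2 = 5
2^(5 - 1) = 2^4 = 16
Verification: sum of C(5,k) for even k = 1 + 10 + 5 = 16
Result = 16


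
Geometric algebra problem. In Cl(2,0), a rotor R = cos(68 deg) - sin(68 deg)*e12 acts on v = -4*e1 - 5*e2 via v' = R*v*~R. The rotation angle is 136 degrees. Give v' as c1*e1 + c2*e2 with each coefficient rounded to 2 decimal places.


Rotor R = cos(68deg) - sin(68deg)*e12
Rotation angle theta = 2 * 68 = 136 degrees
v' = R*v*~R rotates v by theta.
cos(136deg) = -0.7193, sin(136deg) = 0.6947
v'_1 = -4*cos(136deg) - (-5)*sin(136deg)
= -4*(-0.7193) - (-5)*0.6947
= 6.35
v'_2 = -4*sin(136deg) + (-5)*cos(136deg)
= -4*0.6947 + (-5)*(-0.7193)
= 0.82
v' = 6.35*e1 + 0.82*e2


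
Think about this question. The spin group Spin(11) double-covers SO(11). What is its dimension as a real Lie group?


Spin(n) double-covers SO(n); both have Lie algebra so(n) of dimension n(n-1)/2.
n = 11
n(n-1) = 11 * 10 = 110
dim Spin(11) = 110/2 = 55


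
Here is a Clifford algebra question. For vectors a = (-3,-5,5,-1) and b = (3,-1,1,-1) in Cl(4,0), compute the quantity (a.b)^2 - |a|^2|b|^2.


a . b = (-3)*3 + (-5)*(-1) + 5*1 + (-1)*(-1)
= -9 + 5 + 5 + 1 = 2
|a|^2 = (-3)^2 + (-5)^2 + 5^2 + (-1)^2 = 60
|b|^2 = 3^2 + (-1)^2 + 1^2 + (-1)^2 = 12
(a.b)^2 = 2^2 = 4
|a|^2 * |b|^2 = 60 * 12 = 720
Result = 4 - 720 = -716


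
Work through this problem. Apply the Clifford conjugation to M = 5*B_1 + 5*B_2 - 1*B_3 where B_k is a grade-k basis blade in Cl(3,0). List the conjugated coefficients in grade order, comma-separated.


Clifford conjugate sign for grade k: (-1)^(k(k+1)/2)
Grade 1: (-1)^(1*2/2) = (-1)^1 = -1, coeff 5 -> -5
Grade 2: (-1)^(2*3/2) = (-1)^3 = -1, coeff 5 -> -5
Grade 3: (-1)^(3*4/2) = (-1)^6 = 1, coeff -1 -> -1
Conjugated coefficients: -5, -5, -1


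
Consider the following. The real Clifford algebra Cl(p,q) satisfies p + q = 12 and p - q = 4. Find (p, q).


We need p + q = 12 and p - q = 4.
Adding: 2p = 12 + 4 = 16, so p = 8.
Then q = 12 - 8 = 4.
(p, q) = (8, 4)


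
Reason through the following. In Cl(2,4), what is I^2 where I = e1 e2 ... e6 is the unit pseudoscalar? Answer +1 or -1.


The pseudoscalar I = e1...e_n (product of all n generators) of Cl(p,q) satisfies I^2 = (-1)^(q + n(n-1)/2).
p = 2, q = 4, n = p + q = 6
n(n-1)/2 = 6 * 5 / 2 = 15
Exponent = q + n(n-1)/2 = 4 + 15 = 19
I^2 = (-1)^19 = -1


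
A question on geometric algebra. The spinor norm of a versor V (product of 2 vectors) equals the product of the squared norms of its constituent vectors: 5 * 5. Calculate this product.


Spinor norm N(V) = |v1|^2 * |v2|^2 * ... * |v2|^2
= 5 * 5
Running product: 5, 25
N(V) = 25


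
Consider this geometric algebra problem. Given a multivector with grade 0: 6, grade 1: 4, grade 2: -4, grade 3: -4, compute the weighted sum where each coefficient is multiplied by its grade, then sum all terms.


Grade-weighted sum = sum of grade_k * coefficient_k
0*6 = 0
1*4 = 4
2*(-4) = -8
3*(-4) = -12
Total = 0 + 4 + (-8) + (-12) = -16


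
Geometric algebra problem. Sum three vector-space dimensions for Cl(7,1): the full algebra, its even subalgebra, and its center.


n = 7 + 1 = 8
Total dim = 2^8 = 256
Even subalgebra dim = 2^7 = 128
n is even, so center dim = 1
Sum = 256 + 128 + 1 = 385


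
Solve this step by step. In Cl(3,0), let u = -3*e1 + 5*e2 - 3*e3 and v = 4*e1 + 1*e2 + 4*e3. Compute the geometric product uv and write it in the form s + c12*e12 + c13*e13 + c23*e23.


In Cl(3,0): e_i^2 = 1, e_ie_j = -e_je_i for i != j.
Scalar part = u . v = (-3)*4 + 5*1 + (-3)*4
= -12 + 5 + (-12) = -19
e12 coeff = (-3)*1 - 5*4 = -3 - 20 = -23
e13 coeff = (-3)*4 - (-3)*4 = -12 - (-12) = 0
e23 coeff = 5*4 - (-3)*1 = 20 - (-3) = 23
uv = -19 - 23*e12 + 0*e13 + 23*e23


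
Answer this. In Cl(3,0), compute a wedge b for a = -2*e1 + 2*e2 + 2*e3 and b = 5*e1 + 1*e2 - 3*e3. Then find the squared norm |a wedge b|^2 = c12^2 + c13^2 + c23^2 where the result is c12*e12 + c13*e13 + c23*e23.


a wedge b = (a1*b2 - a2*b1)*e12 + (a1*b3 - a3*b1)*e13 + (a2*b3 - a3*b2)*e23
e12 coeff: (-2)*1 - 2*5 = -2 - 10 = -12
e13 coeff: (-2)*(-3) - 2*5 = 6 - 10 = -4
e23 coeff: 2*(-3) - 2*1 = -6 - 2 = -8
|a wedge b|^2 = (-12)^2 + (-4)^2 + (-8)^2
= 144 + 16 + 64
= 224


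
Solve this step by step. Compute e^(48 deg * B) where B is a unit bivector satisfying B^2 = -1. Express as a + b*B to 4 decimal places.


For a unit bivector B with B^2 = -1, the exponential series gives
e^(theta*B) = cos(theta) + sin(theta)*B (the GA analogue of Euler's formula).
theta = 48 degrees = 0.837758 rad
cos(48 deg) = 0.6691
sin(48 deg) = 0.7431
exp(theta*B) = 0.6691 + 0.7431*B


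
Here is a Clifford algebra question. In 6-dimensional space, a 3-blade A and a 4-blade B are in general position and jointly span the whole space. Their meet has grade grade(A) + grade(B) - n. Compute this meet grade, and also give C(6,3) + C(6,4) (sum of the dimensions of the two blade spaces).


Meet grade = grade(A) + grade(B) - n
= 3 + 4 - 6 = 1
C(6,3) = 20
C(6,4) = 15
dim_A + dim_B = 20 + 15 = 35


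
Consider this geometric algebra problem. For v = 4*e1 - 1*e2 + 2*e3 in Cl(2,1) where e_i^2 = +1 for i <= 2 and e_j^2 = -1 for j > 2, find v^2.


v^2 = sum of c_i^2 * e_i^2
Positive signature terms (e_i^2 = +1): 4^2 + (-1)^2 = 17
Negative signature terms (e_j^2 = -1): 2^2 = 4
v^2 = 17 - 4 = 13


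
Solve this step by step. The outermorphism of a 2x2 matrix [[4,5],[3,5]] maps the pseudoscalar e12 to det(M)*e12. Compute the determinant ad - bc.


The outermorphism of a linear map f sends e1^e2 to f(e1)^f(e2).
f(e1) = 4*e1 + 3*e2
f(e2) = 5*e1 + 5*e2
f(e1) ^ f(e2) = (4*e1 + 3*e2) ^ (5*e1 + 5*e2)
= 4*5*e12 + 3*5*e21
= (20 - 15)*e12
= 5*e12
Coefficient = 5


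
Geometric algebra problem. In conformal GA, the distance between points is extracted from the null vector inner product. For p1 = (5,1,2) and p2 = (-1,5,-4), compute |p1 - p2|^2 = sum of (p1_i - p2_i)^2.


p1 - p2 = (6, -4, 6)
|p1 - p2|^2 = 6^2 + (-4)^2 + 6^2
= 36 + 16 + 36
= 88


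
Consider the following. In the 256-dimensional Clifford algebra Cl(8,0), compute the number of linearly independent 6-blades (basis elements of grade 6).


Number of grade-k basis blades in Cl(p,q) with n = p + q is C(n, k).
n = 8 + 0 = 8
C(8, 6) = 8! / (6! * 2!)
= 40320 / (720 * 2)
= 28


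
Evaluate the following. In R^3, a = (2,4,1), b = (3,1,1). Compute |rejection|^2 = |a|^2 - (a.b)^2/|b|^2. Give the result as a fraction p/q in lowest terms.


|a|^2 = 2^2 + 4^2 + 1^2 = 21
|b|^2 = 3^2 + 1^2 + 1^2 = 11
a . b = 2*3 + 4*1 + 1*1 = 11
(a.b)^2 = 11^2 = 121
|rej|^2 = 21 - 121/11
= (231 - 121)/11
= 110/11
In lowest terms: 10/1


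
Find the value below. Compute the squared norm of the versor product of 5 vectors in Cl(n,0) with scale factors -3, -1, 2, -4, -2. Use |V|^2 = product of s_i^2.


Each vector v_i has |v_i|^2 = s_i^2
Squared scales: (-3)^2 = 9, (-1)^2 = 1, 2^2 = 4, (-4)^2 = 16, (-2)^2 = 4
|V|^2 = 9 * 1 * 4 * 16 * 4
= 2304


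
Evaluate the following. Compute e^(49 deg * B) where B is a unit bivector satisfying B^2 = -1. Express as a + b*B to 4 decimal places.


For a unit bivector B with B^2 = -1, the exponential series gives
e^(theta*B) = cos(theta) + sin(theta)*B (the GA analogue of Euler's formula).
theta = 49 degrees = 0.855211 rad
cos(49 deg) = 0.6561
sin(49 deg) = 0.7547
exp(theta*B) = 0.6561 + 0.7547*B


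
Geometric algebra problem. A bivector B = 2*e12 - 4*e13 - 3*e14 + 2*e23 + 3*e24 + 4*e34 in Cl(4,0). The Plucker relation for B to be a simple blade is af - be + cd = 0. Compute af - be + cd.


Plucker relation: af - be + cd
a*f = 2*4 = 8
b*e = (-4)*3 = -12
c*d = (-3)*2 = -6
af - be + cd = 8 - (-12) + (-6)
= 14


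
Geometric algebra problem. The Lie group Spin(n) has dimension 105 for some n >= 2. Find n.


dim Spin(n) = dim so(n) = n(n-1)/2.
Solve n(n-1)/2 = 105, i.e. n^2 - n - 210 = 0.
Discriminant = 1 + 8*105 = 841
n = (1 + sqrt(841))/2 = (1 + 29)/2 = 15


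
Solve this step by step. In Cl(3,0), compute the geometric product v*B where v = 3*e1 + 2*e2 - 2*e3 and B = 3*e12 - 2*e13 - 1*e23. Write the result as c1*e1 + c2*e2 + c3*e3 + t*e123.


vB has grade-1 (vector) and grade-3 (trivector) parts: vB = (v _| B) + (v ^ B).
Vector part <vB>_1:
  e1: -v2*b12 - v3*b13 = -(2)*(3) - (-2)*(-2) = -10
  e2: v1*b12 - v3*b23 = (3)*(3) - (-2)*(-1) = 7
  e3: v1*b13 + v2*b23 = (3)*(-2) + (2)*(-1) = -8
Trivector part <vB>_3:
  e123: v1*b23 - v2*b13 + v3*b12 = (3)*(-1) - (2)*(-2) + (-2)*(3) = -5
vB = -10*e1 + 7*e2 - 8*e3 - 5*e123


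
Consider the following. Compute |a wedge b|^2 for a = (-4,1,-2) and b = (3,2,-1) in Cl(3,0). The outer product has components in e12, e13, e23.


a wedge b = (a1*b2 - a2*b1)*e12 + (a1*b3 - a3*b1)*e13 + (a2*b3 - a3*b2)*e23
e12 coeff: (-4)*2 - 1*3 = -8 - 3 = -11
e13 coeff: (-4)*(-1) - (-2)*3 = 4 - (-6) = 10
e23 coeff: 1*(-1) - (-2)*2 = -1 - (-4) = 3
|a wedge b|^2 = (-11)^2 + 10^2 + 3^2
= 121 + 100 + 9
= 230


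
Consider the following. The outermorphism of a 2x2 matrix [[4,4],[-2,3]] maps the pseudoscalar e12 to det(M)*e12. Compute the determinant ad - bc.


The outermorphism of a linear map f sends e1^e2 to f(e1)^f(e2).
f(e1) = 4*e1 - 2*e2
f(e2) = 4*e1 + 3*e2
f(e1) ^ f(e2) = (4*e1 - 2*e2) ^ (4*e1 + 3*e2)
= 4*3*e12 + (-2)*4*e21
= (12 - (-8))*e12
= 20*e12
Coefficient = 20


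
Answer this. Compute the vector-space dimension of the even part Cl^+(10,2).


Even subalgebra dimension = 2^(n-1)
n = 10 + 2 = 12
2^(12 - 1) = 2^11 = 2048
Verification: sum of C(12,k) for even k = 1 + 66 + 495 + 924 + 495 + 66 + 1 = 2048
Result = 2048


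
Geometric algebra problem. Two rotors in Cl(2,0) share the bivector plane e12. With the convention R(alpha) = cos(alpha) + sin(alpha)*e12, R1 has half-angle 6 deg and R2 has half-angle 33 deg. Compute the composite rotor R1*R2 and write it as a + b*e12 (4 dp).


Same-plane rotors commute and their half-angles add:
R1*R2 = cos(a1 + a2) + sin(a1 + a2)*e12.
a1 + a2 = 6 + 33 = 39 deg
cos(39 deg) = 0.7771
sin(39 deg) = 0.6293
R1*R2 = 0.7771 + 0.6293*e12


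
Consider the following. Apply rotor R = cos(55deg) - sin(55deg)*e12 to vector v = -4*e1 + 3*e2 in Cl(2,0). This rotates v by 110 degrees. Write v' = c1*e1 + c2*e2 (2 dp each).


Rotor R = cos(55deg) - sin(55deg)*e12
Rotation angle theta = 2 * 55 = 110 degrees
v' = R*v*~R rotates v by theta.
cos(110deg) = -0.3420, sin(110deg) = 0.9397
v'_1 = -4*cos(110deg) - 3*sin(110deg)
= -4*(-0.3420) - 3*0.9397
= -1.45
v'_2 = -4*sin(110deg) + 3*cos(110deg)
= -4*0.9397 + 3*(-0.3420)
= -4.78
v' = -1.45*e1 - 4.78*e2


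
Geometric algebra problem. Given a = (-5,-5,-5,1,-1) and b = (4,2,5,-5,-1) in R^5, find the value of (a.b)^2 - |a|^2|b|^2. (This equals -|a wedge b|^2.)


a . b = (-5)*4 + (-5)*2 + (-5)*5 + 1*(-5) + (-1)*(-1)
= -20 + (-10) + (-25) + (-5) + 1 = -59
|a|^2 = (-5)^2 + (-5)^2 + (-5)^2 + 1^2 + (-1)^2 = 77
|b|^2 = 4^2 + 2^2 + 5^2 + (-5)^2 + (-1)^2 = 71
(a.b)^2 = (-59)^2 = 3481
|a|^2 * |b|^2 = 77 * 71 = 5467
Result = 3481 - 5467 = -1986


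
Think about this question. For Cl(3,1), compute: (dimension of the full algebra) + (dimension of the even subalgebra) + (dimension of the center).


n = 3 + 1 = 4
Total dim = 2^4 = 16
Even subalgebra dim = 2^3 = 8
n is even, so center dim = 1
Sum = 16 + 8 + 1 = 25


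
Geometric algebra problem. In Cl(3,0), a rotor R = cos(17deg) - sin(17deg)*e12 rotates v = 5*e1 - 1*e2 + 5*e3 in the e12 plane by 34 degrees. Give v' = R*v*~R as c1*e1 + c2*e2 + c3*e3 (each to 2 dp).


Rotor R = cos(17deg) - sin(17deg)*e12
Rotation angle theta = 2 * 17 = 34 degrees in the e12 plane (e1 -> e2).
The component perpendicular to the plane (e3) is invariant: v'_3 = v3 = 5.00
cos(34deg) = 0.8290, sin(34deg) = 0.5592
v'_1 = v1*cos(theta) - v2*sin(theta) = 5*0.8290 - (-1)*0.5592 = 4.70
v'_2 = v1*sin(theta) + v2*cos(theta) = 5*0.5592 + (-1)*0.8290 = 1.97
v' = 4.70*e1 + 1.97*e2 + 5.00*e3


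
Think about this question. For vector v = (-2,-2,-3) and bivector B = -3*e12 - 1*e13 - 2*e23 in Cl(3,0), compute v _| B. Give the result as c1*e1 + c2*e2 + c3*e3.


Left contraction v _| B = <vB>_1 (grade-1 part of the geometric product vB).
Using e1_|e12 = e2, e2_|e12 = -e1, e1_|e13 = e3, e3_|e13 = -e1, e2_|e23 = e3, e3_|e23 = -e2:
e1 coeff: -v2*b12 - v3*b13 = -(-2)*(-3) - (-3)*(-1) = -9
e2 coeff: v1*b12 - v3*b23 = (-2)*(-3) - (-3)*(-2) = 0
e3 coeff: v1*b13 + v2*b23 = (-2)*(-1) + (-2)*(-2) = 6
v _| B = -9*e1 + 0*e2 + 6*e3
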